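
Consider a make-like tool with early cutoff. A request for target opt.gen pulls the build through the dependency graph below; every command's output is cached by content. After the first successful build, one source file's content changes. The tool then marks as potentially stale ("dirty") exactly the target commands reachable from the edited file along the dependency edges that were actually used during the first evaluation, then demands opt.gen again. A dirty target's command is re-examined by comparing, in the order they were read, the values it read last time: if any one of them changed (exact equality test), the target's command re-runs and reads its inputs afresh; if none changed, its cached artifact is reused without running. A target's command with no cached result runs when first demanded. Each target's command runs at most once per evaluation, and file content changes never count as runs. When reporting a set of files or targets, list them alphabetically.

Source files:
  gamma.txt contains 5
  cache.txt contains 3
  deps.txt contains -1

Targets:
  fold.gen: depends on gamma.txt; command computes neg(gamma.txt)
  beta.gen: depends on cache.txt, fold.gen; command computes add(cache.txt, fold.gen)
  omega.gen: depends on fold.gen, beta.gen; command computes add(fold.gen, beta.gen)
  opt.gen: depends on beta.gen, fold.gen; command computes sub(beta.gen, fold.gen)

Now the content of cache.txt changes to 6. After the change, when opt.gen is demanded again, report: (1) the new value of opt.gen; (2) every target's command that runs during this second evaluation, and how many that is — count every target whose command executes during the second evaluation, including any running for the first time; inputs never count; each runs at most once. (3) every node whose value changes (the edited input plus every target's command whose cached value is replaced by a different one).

First demand of the output computes:
  fold.gen = neg(5) = -5
  beta.gen = add(3, -5) = -2
  opt.gen = sub(-2, -5) = 3

After the edit, cleaning proceeds:
  beta.gen: a read changed (cache.txt 3->6) — executes, giving 1.
  opt.gen: a read changed (beta.gen -2->1) — executes, giving 6.

Demanding opt.gen again yields 6.
2 target commands run: beta.gen, opt.gen.
The nodes whose values change: beta.gen, cache.txt, opt.gen.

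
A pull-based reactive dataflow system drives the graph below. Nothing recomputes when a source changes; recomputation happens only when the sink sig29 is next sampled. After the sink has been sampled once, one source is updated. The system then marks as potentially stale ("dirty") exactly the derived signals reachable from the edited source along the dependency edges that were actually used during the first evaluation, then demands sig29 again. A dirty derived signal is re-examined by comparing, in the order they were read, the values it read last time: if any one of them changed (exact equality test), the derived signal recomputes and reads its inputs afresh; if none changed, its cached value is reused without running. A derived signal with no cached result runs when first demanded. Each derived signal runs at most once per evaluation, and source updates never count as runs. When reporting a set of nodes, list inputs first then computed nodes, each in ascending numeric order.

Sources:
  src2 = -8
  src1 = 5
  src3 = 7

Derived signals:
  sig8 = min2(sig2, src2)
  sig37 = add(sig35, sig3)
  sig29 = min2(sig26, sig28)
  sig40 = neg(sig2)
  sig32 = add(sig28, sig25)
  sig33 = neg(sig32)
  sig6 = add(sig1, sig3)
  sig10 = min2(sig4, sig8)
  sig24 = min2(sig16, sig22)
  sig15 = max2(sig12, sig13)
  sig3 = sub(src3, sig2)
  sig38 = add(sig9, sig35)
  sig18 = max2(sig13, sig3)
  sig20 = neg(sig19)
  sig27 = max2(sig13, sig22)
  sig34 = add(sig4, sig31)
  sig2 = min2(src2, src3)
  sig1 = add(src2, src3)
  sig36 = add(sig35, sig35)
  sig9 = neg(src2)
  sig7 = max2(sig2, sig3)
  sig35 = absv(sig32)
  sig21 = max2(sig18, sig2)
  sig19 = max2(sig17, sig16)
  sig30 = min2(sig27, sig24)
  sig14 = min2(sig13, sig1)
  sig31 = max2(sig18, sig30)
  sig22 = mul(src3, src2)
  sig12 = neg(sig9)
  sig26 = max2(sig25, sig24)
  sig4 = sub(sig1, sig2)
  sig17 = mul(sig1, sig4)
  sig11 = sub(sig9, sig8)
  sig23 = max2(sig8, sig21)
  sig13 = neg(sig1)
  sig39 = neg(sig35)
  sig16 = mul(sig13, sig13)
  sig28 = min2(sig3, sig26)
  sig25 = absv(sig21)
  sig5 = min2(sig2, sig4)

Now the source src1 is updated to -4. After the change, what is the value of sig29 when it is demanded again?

New value of sig29: 15.
Key observation: src1 is never demanded by the output, so the edit triggers no recomputation at all.

First evaluation (everything demanded from the output):
  sig1 = add(-8, 7) = -1
  sig2 = min2(-8, 7) = -8
  sig3 = sub(7, -8) = 15
  sig13 = neg(-1) = 1
  sig16 = mul(1, 1) = 1
  sig18 = max2(1, 15) = 15
  sig21 = max2(15, -8) = 15
  sig22 = mul(7, -8) = -56
  sig24 = min2(1, -56) = -56
  sig25 = absv(15) = 15
  sig26 = max2(15, -56) = 15
  sig28 = min2(15, 15) = 15
  sig29 = min2(15, 15) = 15

Propagation after the edit:
  src1 feeds no computation that the output demands — nothing is marked dirty and nothing runs.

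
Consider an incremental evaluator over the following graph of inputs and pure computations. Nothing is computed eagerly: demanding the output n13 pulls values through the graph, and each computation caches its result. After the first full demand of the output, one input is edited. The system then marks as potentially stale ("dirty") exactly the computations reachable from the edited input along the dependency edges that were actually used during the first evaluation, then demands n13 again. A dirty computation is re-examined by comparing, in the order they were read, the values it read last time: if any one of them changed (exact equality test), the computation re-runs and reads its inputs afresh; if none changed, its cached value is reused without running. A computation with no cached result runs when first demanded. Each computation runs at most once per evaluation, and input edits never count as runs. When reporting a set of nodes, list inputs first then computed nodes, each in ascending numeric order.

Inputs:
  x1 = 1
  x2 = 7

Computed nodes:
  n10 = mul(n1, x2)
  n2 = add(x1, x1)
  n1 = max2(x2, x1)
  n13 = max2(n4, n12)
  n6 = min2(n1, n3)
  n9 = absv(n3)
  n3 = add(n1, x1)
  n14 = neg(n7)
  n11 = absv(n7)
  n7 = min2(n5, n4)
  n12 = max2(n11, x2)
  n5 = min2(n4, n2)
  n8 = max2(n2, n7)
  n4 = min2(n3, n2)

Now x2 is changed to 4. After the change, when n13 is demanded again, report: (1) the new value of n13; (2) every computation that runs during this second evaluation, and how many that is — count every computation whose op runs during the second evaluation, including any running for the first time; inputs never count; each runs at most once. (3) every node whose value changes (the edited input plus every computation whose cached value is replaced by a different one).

Initial pass — values computed on the first demand:
  n1 = max2(7, 1) = 7
  n2 = add(1, 1) = 2
  n3 = add(7, 1) = 8
  n4 = min2(8, 2) = 2
  n5 = min2(2, 2) = 2
  n7 = min2(2, 2) = 2
  n11 = absv(2) = 2
  n12 = max2(2, 7) = 7
  n13 = max2(2, 7) = 7

Second demand — change propagation:
  n1: re-runs because x2 7->4; new result 4.
  n3: re-runs because n1 7->4; new result 5.
  n4: re-runs because n3 8->5; new result 2 (unchanged).
  n5: re-examined; everything it read last time is the same (n4 unchanged, n2 unchanged) — cache 2 kept, no run.
  n7: re-examined; everything it read last time is the same (n5 unchanged, n4 unchanged) — cache 2 kept, no run.
  n11: re-examined; everything it read last time is the same (n7 unchanged) — cache 2 kept, no run.
  n12: re-runs because x2 7->4; new result 4.
  n13: re-runs because n12 7->4; new result 4.

The important point: at n5 every value read last time is unchanged, so the dirty flag clears without a run.

n13 now evaluates to 4.
Run set: n1, n3, n4, n12, n13 (5 run).
Changed values: x2, n1, n3, n12, n13.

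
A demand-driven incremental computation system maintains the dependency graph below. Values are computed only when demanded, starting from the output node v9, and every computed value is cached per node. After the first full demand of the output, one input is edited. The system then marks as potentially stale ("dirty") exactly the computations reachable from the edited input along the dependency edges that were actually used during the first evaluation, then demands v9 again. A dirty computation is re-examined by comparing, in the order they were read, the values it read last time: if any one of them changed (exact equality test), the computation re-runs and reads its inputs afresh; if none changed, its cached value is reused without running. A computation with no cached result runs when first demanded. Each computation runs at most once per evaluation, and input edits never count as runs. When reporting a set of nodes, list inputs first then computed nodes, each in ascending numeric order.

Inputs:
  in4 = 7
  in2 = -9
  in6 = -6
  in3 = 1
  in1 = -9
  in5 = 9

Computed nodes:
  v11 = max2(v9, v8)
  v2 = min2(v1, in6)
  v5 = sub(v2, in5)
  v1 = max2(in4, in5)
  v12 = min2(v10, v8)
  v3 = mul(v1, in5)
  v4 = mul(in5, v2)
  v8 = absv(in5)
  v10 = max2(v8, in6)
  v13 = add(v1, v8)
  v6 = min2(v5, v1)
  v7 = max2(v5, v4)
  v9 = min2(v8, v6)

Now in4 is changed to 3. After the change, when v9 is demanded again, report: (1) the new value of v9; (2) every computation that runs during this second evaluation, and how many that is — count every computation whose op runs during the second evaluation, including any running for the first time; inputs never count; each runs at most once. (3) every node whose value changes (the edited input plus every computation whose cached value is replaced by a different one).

New value of v9: -15.
Computations that run: v1 — 1 in total.
Values that change: in4.
Key observation: the change is absorbed at v1 — it re-runs but produces the same value, and the output's value is unchanged.

First evaluation (everything demanded from the output):
  v1 = max2(7, 9) = 9
  v2 = min2(9, -6) = -6
  v5 = sub(-6, 9) = -15
  v6 = min2(-15, 9) = -15
  v8 = absv(9) = 9
  v9 = min2(9, -15) = -15

Propagation after the edit:
  v1: runs — in4 7->3; result 9 (same value as before).
  v2: checked — values it read are unchanged (v1 unchanged, in6 unchanged); reused cached -6 without running.
  v5: checked — values it read are unchanged (v2 unchanged, in5 unchanged); reused cached -15 without running.
  v6: checked — values it read are unchanged (v5 unchanged, v1 unchanged); reused cached -15 without running.
  v9: checked — values it read are unchanged (v8 unchanged, v6 unchanged); reused cached -15 without running.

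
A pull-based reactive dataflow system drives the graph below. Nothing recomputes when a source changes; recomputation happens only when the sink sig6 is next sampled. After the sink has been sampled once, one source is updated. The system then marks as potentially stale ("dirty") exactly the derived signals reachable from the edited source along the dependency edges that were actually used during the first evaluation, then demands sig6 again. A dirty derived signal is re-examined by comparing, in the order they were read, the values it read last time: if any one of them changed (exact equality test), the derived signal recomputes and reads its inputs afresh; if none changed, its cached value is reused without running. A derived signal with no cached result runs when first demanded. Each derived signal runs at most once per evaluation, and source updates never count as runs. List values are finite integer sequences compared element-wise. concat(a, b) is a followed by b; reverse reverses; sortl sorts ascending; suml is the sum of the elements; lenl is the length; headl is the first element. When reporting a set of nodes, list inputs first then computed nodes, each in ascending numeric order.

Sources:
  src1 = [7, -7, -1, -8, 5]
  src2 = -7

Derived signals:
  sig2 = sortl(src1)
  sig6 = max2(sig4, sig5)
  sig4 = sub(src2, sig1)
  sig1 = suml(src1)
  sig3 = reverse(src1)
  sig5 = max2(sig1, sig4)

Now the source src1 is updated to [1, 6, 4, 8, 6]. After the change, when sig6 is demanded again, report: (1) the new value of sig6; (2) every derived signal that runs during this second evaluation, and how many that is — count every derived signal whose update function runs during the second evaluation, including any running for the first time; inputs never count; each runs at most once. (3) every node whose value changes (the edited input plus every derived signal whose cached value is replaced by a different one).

New value of sig6: 25.
Derived signals that run: sig1, sig4, sig5, sig6 — 4 in total.
Values that change: src1, sig1, sig4, sig5, sig6.

First evaluation (everything demanded from the output):
  sig1 = suml([7, -7, -1, -8, 5]) = -4
  sig4 = sub(-7, -4) = -3
  sig5 = max2(-4, -3) = -3
  sig6 = max2(-3, -3) = -3

Propagation after the edit:
  sig1: runs — src1 [7, -7, -1, -8, 5]->[1, 6, 4, 8, 6]; result 25.
  sig4: runs — sig1 -4->25; result -32.
  sig5: runs — sig1 -4->25; sig4 -3->-32; result 25.
  sig6: runs — sig4 -3->-32; sig5 -3->25; result 25.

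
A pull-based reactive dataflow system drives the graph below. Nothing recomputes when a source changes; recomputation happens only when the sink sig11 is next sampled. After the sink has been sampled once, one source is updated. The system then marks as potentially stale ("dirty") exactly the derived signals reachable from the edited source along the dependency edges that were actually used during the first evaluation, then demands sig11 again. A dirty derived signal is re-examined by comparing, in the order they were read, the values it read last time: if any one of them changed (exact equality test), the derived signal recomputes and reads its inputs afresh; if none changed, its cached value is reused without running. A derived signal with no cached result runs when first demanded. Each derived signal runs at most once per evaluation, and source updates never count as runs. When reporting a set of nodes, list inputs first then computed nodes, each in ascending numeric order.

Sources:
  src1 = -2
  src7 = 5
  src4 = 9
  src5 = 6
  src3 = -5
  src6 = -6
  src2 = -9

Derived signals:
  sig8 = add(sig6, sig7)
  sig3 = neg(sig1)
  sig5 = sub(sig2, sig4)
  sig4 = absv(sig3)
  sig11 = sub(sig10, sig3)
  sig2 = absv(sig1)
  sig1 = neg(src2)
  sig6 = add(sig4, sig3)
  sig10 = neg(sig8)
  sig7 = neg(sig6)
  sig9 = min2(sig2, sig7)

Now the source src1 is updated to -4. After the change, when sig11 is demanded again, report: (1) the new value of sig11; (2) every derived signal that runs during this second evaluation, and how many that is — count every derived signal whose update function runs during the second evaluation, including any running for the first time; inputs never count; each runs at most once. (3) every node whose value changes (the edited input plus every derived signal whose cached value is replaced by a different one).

New value of sig11: 9.
Derived signals that run: none — 0 in total.
Values that change: src1.
Key observation: src1 is never demanded by the output, so the edit triggers no recomputation at all.

First evaluation (everything demanded from the output):
  sig1 = neg(-9) = 9
  sig3 = neg(9) = -9
  sig4 = absv(-9) = 9
  sig6 = add(9, -9) = 0
  sig7 = neg(0) = 0
  sig8 = add(0, 0) = 0
  sig10 = neg(0) = 0
  sig11 = sub(0, -9) = 9

Propagation after the edit:
  src1 feeds no computation that the output demands — nothing is marked dirty and nothing runs.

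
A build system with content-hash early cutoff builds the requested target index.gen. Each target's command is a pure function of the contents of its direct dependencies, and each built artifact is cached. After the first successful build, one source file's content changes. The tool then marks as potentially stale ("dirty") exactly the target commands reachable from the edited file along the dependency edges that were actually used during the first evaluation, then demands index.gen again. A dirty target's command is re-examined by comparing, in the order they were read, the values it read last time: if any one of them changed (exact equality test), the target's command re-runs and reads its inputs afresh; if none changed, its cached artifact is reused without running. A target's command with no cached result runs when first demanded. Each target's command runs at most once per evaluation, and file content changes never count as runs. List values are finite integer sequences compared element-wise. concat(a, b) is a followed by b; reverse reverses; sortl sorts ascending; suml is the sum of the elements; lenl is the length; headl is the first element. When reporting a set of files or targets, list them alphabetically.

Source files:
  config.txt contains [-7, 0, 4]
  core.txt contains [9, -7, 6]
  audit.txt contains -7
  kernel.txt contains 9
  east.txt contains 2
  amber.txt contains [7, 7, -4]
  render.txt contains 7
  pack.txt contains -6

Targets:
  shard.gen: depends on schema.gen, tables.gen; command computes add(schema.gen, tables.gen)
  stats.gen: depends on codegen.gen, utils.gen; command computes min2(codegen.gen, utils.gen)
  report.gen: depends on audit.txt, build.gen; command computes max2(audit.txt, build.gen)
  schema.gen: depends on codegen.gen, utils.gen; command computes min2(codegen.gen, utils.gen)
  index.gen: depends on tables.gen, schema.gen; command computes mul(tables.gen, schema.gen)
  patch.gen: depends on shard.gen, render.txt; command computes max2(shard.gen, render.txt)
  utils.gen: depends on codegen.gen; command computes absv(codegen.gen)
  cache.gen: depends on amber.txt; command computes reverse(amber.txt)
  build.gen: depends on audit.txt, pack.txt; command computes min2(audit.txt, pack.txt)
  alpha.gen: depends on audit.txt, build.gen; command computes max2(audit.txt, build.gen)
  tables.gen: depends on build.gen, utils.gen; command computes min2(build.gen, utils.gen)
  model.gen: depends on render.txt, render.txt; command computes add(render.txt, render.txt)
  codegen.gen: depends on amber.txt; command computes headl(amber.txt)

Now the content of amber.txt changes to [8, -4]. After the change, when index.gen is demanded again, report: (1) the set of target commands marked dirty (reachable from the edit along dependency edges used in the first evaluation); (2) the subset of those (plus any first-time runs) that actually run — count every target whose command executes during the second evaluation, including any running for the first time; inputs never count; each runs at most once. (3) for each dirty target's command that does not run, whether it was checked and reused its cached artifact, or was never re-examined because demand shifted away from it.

First evaluation (everything demanded from the output):
  build.gen = min2(-7, -6) = -7
  codegen.gen = headl([7, 7, -4]) = 7
  utils.gen = absv(7) = 7
  schema.gen = min2(7, 7) = 7
  tables.gen = min2(-7, 7) = -7
  index.gen = mul(-7, 7) = -49

Propagation after the edit:
  codegen.gen: runs — amber.txt [7, 7, -4]->[8, -4]; result 8.
  utils.gen: runs — codegen.gen 7->8; result 8.
  schema.gen: runs — codegen.gen 7->8; utils.gen 7->8; result 8.
  tables.gen: runs — utils.gen 7->8; result -7 (same value as before).
  index.gen: runs — schema.gen 7->8; result -56.

Marked dirty: codegen.gen, index.gen, schema.gen, tables.gen, utils.gen.
Target commands that run: codegen.gen, index.gen, schema.gen, tables.gen, utils.gen — 5 in total.
Every dirty target's command ran.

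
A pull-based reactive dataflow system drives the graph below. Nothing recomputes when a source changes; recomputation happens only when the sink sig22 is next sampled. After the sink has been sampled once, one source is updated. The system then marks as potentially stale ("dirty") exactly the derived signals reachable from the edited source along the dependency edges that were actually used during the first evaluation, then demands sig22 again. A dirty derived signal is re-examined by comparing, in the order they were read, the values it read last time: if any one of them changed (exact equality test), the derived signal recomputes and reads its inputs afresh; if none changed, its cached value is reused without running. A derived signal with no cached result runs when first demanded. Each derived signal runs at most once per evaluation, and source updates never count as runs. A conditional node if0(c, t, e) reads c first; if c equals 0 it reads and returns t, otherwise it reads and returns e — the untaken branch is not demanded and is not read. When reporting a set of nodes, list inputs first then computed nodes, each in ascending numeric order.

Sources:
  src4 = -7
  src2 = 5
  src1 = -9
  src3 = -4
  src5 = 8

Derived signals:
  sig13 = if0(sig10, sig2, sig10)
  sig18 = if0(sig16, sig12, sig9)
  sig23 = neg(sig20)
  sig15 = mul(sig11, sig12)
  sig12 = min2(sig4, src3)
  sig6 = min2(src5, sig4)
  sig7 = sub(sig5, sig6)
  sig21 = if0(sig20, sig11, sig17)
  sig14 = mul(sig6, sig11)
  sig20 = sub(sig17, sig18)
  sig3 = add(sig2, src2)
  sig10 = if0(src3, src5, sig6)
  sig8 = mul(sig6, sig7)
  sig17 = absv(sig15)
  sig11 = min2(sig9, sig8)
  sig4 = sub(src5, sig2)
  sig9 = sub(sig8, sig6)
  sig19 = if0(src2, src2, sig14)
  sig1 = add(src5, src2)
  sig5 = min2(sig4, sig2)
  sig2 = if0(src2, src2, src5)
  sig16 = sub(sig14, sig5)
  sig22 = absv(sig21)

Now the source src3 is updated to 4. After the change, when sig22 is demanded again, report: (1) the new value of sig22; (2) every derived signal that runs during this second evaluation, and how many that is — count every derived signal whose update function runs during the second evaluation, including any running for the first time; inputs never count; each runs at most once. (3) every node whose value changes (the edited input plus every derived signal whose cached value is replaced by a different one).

First evaluation (everything demanded from the output):
  sig2 = if0(src2=5 -> else branch src5) = 8
  sig4 = sub(8, 8) = 0
  sig5 = min2(0, 8) = 0
  sig6 = min2(8, 0) = 0
  sig7 = sub(0, 0) = 0
  sig8 = mul(0, 0) = 0
  sig9 = sub(0, 0) = 0
  sig11 = min2(0, 0) = 0
  sig12 = min2(0, -4) = -4
  sig14 = mul(0, 0) = 0
  sig15 = mul(0, -4) = 0
  sig16 = sub(0, 0) = 0
  sig17 = absv(0) = 0
  sig18 = if0(sig16=0 -> then branch sig12) = -4
  sig20 = sub(0, -4) = 4
  sig21 = if0(sig20=4 -> else branch sig17) = 0
  sig22 = absv(0) = 0

Propagation after the edit:
  sig12: runs — src3 -4->4; result 0.
  sig15: runs — sig12 -4->0; result 0 (same value as before).
  sig17: checked — values it read are unchanged (sig15 unchanged); reused cached 0 without running.
  sig18: runs — sig12 -4->0; result 0.
  sig20: runs — sig18 -4->0; result 0.
  sig21: runs — sig20 4->0; result 0 (same value as before).
  sig22: checked — values it read are unchanged (sig21 unchanged); reused cached 0 without running.

Key observation: the cutoff stops propagation at sig17 — its inputs' values are unchanged, so it reuses its cache.

New value of sig22: 0.
Derived signals that run: sig12, sig15, sig18, sig20, sig21 — 5 in total.
Values that change: src3, sig12, sig18, sig20.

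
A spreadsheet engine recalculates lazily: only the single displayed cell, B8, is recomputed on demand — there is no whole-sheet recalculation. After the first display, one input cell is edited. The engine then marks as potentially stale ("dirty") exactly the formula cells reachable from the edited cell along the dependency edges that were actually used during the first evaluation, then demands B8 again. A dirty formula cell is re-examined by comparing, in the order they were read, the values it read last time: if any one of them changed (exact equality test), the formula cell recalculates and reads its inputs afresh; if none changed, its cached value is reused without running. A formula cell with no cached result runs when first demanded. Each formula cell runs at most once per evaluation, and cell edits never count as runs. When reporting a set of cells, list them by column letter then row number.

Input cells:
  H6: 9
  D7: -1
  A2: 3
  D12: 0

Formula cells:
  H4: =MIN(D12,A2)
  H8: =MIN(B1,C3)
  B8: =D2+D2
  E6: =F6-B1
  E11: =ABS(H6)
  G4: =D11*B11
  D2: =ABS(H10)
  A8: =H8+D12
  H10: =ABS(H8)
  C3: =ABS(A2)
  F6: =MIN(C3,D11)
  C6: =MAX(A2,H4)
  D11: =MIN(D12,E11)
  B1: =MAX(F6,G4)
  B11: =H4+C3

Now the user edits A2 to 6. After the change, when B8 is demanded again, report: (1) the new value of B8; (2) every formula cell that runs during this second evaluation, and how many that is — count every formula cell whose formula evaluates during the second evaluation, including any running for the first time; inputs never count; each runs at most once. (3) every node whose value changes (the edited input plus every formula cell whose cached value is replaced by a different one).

First evaluation (everything demanded from the output):
  C3 = ABS(3) = 3
  E11 = ABS(9) = 9
  D11 = MIN(0, 9) = 0
  F6 = MIN(3, 0) = 0
  H4 = MIN(0, 3) = 0
  B11 = 0 + 3 = 3
  G4 = 0 * 3 = 0
  B1 = MAX(0, 0) = 0
  H8 = MIN(0, 3) = 0
  H10 = ABS(0) = 0
  D2 = ABS(0) = 0
  B8 = 0 + 0 = 0

Propagation after the edit:
  C3: runs — A2 3->6; result 6.
  F6: runs — C3 3->6; result 0 (same value as before).
  H4: runs — A2 3->6; result 0 (same value as before).
  B11: runs — C3 3->6; result 6.
  G4: runs — B11 3->6; result 0 (same value as before).
  B1: checked — values it read are unchanged (F6 unchanged, G4 unchanged); reused cached 0 without running.
  H8: runs — C3 3->6; result 0 (same value as before).
  H10: checked — values it read are unchanged (H8 unchanged); reused cached 0 without running.
  D2: checked — values it read are unchanged (H10 unchanged); reused cached 0 without running.
  B8: checked — values it read are unchanged (D2 unchanged, D2 unchanged); reused cached 0 without running.

Key observation: the cutoff stops propagation at B1 — its inputs' values are unchanged, so it reuses its cache.

New value of B8: 0.
Formula cells that run: B11, C3, F6, G4, H4, H8 — 6 in total.
Values that change: A2, B11, C3.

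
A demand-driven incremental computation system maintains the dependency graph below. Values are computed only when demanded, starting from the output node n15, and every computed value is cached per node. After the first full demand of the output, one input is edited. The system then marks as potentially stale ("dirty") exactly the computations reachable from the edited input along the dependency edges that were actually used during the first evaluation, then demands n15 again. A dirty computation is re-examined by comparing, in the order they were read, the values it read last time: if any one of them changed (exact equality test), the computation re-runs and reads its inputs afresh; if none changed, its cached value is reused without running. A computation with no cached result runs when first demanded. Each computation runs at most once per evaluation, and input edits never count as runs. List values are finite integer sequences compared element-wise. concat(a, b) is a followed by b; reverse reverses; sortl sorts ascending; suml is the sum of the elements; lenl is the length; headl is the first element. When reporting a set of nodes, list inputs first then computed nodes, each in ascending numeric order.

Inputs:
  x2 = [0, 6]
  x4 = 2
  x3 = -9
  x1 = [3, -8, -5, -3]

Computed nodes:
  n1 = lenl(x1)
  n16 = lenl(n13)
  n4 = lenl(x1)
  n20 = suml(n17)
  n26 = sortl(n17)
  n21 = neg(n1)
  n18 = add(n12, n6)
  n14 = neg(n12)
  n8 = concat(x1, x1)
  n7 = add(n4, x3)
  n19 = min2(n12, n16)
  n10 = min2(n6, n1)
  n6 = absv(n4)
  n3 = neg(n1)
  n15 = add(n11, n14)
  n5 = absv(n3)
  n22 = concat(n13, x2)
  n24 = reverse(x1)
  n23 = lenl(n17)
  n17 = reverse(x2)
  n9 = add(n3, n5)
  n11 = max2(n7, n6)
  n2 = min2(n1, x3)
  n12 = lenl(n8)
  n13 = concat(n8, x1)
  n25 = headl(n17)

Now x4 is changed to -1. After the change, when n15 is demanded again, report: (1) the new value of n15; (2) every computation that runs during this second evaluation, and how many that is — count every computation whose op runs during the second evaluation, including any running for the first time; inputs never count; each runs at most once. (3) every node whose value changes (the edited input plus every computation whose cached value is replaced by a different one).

New value of n15: -4.
Computations that run: none — 0 in total.
Values that change: x4.
Key observation: x4 is never demanded by the output, so the edit triggers no recomputation at all.

First evaluation (everything demanded from the output):
  n4 = lenl([3, -8, -5, -3]) = 4
  n6 = absv(4) = 4
  n7 = add(4, -9) = -5
  n8 = concat([3, -8, -5, -3], [3, -8, -5, -3]) = [3, -8, -5, -3, 3, -8, -5, -3]
  n11 = max2(-5, 4) = 4
  n12 = lenl([3, -8, -5, -3, 3, -8, -5, -3]) = 8
  n14 = neg(8) = -8
  n15 = add(4, -8) = -4

Propagation after the edit:
  x4 feeds no computation that the output demands — nothing is marked dirty and nothing runs.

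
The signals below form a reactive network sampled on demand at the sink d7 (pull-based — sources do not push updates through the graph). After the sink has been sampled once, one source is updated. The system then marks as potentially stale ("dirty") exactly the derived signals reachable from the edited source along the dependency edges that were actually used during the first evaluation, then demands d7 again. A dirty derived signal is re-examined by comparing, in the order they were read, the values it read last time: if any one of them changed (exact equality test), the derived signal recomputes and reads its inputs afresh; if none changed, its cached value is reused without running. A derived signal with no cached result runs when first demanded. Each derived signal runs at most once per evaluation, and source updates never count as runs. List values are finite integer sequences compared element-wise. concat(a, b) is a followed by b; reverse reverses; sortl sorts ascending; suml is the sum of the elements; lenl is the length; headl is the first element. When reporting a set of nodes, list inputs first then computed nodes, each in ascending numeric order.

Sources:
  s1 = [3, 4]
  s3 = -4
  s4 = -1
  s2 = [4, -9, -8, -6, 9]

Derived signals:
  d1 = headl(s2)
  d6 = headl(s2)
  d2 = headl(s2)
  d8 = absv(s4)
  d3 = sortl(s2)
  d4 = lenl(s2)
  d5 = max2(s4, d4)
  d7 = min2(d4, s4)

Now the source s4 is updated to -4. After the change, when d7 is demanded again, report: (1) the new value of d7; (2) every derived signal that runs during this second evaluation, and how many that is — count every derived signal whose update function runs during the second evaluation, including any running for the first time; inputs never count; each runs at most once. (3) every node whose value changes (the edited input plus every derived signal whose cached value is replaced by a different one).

Initial pass — values computed on the first demand:
  d4 = lenl([4, -9, -8, -6, 9]) = 5
  d7 = min2(5, -1) = -1

Second demand — change propagation:
  d7: re-runs because s4 -1->-4; new result -4.

d7 now evaluates to -4.
Run set: d7 (1 run).
Changed values: s4, d7.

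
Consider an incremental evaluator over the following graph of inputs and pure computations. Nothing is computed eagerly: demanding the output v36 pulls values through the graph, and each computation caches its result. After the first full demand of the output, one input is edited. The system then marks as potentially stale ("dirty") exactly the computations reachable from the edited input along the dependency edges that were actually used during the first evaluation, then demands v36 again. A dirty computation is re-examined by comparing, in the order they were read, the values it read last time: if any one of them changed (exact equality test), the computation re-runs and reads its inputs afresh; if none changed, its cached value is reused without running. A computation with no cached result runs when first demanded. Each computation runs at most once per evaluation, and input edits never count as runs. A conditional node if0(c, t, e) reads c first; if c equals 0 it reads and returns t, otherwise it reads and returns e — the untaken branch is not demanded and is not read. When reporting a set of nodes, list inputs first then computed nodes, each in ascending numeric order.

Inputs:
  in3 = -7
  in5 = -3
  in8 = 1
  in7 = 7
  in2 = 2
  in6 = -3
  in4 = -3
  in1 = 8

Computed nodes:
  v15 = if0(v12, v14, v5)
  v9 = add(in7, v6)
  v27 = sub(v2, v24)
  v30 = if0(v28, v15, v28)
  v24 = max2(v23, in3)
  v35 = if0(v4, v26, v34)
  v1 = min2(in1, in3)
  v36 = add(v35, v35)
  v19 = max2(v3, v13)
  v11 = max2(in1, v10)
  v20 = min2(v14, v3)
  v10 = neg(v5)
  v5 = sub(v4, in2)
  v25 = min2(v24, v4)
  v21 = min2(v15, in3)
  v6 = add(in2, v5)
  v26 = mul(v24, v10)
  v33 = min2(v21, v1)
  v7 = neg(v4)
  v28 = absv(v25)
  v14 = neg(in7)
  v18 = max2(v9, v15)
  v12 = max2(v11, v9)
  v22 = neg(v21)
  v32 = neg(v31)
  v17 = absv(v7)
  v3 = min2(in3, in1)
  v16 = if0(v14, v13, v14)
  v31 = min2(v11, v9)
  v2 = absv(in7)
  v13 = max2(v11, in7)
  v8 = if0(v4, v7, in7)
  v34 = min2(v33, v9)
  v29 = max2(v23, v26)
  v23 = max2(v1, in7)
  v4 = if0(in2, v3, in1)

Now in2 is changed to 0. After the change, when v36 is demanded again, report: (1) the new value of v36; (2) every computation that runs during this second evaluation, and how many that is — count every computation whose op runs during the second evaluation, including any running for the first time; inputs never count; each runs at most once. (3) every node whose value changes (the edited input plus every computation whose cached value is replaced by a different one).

Initial pass — values computed on the first demand:
  v1 = min2(8, -7) = -7
  v4 = if0(in2=2 -> else branch in1) = 8
  v5 = sub(8, 2) = 6
  v6 = add(2, 6) = 8
  v9 = add(7, 8) = 15
  v10 = neg(6) = -6
  v11 = max2(8, -6) = 8
  v12 = max2(8, 15) = 15
  v15 = if0(v12=15 -> else branch v5) = 6
  v21 = min2(6, -7) = -7
  v33 = min2(-7, -7) = -7
  v34 = min2(-7, 15) = -7
  v35 = if0(v4=8 -> else branch v34) = -7
  v36 = add(-7, -7) = -14

Second demand — change propagation:
  v3: newly demanded (no cache) — executes and yields -7.
  v4: re-runs because in2 2->0; new result -7.
  v5: re-runs because v4 8->-7; in2 2->0; new result -7.
  v6: re-runs because in2 2->0; v5 6->-7; new result -7.
  v9: re-runs because v6 8->-7; new result 0.
  v10: re-runs because v5 6->-7; new result 7.
  v11: re-runs because v10 -6->7; new result 8 (unchanged).
  v12: re-runs because v9 15->0; new result 8.
  v15: re-runs because v12 15->8; v5 6->-7; new result -7.
  v21: re-runs because v15 6->-7; new result -7 (unchanged).
  v33: re-examined; everything it read last time is the same (v21 unchanged, v1 unchanged) — cache -7 kept, no run.
  v34: re-runs because v9 15->0; new result -7 (unchanged).
  v35: re-runs because v4 8->-7; new result -7 (unchanged).
  v36: re-examined; everything it read last time is the same (v35 unchanged, v35 unchanged) — cache -14 kept, no run.

The important point: the flipped condition pulls in fresh nodes; v3 runs for the first time.

v36 now evaluates to -14.
Run set: v3, v4, v5, v6, v9, v10, v11, v12, v15, v21, v34, v35 (12 run).
Changed values: in2, v4, v5, v6, v9, v10, v12, v15.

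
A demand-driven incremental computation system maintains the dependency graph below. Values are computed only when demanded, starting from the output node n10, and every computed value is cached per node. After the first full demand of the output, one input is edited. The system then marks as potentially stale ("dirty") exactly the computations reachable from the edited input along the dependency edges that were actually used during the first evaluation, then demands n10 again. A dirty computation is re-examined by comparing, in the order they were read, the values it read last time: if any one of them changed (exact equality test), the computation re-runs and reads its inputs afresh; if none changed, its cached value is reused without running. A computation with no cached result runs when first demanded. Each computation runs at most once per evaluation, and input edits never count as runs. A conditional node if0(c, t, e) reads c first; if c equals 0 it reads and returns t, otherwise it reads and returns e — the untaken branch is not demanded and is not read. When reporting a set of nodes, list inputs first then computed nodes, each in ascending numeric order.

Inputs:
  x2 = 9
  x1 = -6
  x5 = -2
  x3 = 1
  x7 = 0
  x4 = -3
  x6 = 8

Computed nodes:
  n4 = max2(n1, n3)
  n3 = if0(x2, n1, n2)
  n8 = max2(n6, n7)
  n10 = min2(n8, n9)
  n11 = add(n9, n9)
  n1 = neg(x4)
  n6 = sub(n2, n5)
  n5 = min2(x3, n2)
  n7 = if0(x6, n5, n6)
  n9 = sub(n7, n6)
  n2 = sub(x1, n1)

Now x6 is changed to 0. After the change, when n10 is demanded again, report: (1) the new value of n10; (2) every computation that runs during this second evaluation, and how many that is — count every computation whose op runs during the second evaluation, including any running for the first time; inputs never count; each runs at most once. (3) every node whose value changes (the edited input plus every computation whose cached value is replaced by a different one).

First evaluation (everything demanded from the output):
  n1 = neg(-3) = 3
  n2 = sub(-6, 3) = -9
  n5 = min2(1, -9) = -9
  n6 = sub(-9, -9) = 0
  n7 = if0(x6=8 -> else branch n6) = 0
  n8 = max2(0, 0) = 0
  n9 = sub(0, 0) = 0
  n10 = min2(0, 0) = 0

Propagation after the edit:
  n7: runs — x6 8->0; result -9.
  n8: runs — n7 0->-9; result 0 (same value as before).
  n9: runs — n7 0->-9; result -9.
  n10: runs — n9 0->-9; result -9.

New value of n10: -9.
Computations that run: n7, n8, n9, n10 — 4 in total.
Values that change: x6, n7, n9, n10.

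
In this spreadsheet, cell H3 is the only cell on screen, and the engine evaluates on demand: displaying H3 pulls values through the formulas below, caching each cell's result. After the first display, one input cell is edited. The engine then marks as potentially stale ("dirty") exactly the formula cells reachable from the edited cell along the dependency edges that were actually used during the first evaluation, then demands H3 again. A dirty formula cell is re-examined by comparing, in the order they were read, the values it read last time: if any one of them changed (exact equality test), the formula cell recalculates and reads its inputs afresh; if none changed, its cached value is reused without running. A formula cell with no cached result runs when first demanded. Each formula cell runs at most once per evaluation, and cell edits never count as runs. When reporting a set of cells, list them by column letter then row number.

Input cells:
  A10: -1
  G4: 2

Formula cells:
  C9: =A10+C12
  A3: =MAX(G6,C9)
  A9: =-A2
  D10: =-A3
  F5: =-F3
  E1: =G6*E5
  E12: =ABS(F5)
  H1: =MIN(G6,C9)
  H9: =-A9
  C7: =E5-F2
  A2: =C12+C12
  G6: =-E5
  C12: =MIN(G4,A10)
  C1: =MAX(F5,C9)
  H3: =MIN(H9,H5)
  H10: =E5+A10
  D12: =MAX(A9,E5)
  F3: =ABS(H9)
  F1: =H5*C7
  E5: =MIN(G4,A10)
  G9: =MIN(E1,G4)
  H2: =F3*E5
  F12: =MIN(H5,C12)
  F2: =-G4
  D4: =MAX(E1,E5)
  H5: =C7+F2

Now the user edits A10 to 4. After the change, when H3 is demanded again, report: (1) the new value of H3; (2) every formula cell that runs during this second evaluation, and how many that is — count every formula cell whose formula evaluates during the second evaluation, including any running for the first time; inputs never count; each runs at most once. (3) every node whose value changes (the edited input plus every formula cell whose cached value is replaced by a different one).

H3 now evaluates to 2.
Run set: A2, A9, C7, C12, E5, H3, H5, H9 (8 run).
Changed values: A2, A9, A10, C7, C12, E5, H3, H5, H9.

Initial pass — values computed on the first demand:
  C12 = MIN(2, -1) = -1
  A2 = -1 + -1 = -2
  A9 = -(-2) = 2
  E5 = MIN(2, -1) = -1
  F2 = -(2) = -2
  C7 = -1 - -2 = 1
  H5 = 1 + -2 = -1
  H9 = -(2) = -2
  H3 = MIN(-2, -1) = -2

Second demand — change propagation:
  C12: re-runs because A10 -1->4; new result 2.
  A2: re-runs because C12 -1->2; C12 -1->2; new result 4.
  A9: re-runs because A2 -2->4; new result -4.
  E5: re-runs because A10 -1->4; new result 2.
  C7: re-runs because E5 -1->2; new result 4.
  H5: re-runs because C7 1->4; new result 2.
  H9: re-runs because A9 2->-4; new result 4.
  H3: re-runs because H9 -2->4; H5 -1->2; new result 2.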